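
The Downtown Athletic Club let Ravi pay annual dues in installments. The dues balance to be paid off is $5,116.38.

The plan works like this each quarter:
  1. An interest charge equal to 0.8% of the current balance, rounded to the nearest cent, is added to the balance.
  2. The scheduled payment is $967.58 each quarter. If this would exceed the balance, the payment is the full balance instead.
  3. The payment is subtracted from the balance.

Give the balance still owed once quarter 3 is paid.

Quarter 1: $5,116.38 +$40.93 interest = $5,157.31; pay $967.58 → $4,189.73
Quarter 2: $4,189.73 +$33.52 interest = $4,223.25; pay $967.58 → $3,255.67
Quarter 3: $3,255.67 +$26.05 interest = $3,281.72; pay $967.58 → $2,314.14

$2,314.14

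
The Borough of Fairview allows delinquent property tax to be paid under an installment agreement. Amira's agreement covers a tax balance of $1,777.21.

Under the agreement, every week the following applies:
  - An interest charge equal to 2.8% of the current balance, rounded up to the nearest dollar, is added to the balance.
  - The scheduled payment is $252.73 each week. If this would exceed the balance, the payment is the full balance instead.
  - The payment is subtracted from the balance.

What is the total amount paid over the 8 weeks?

Week 1: $1,777.21 +$50.00 interest = $1,827.21; pay $252.73 → $1,574.48
Week 2: $1,574.48 +$45.00 interest = $1,619.48; pay $252.73 → $1,366.75
Week 3: $1,366.75 +$39.00 interest = $1,405.75; pay $252.73 → $1,153.02
Week 4: $1,153.02 +$33.00 interest = $1,186.02; pay $252.73 → $933.29
Week 5: $933.29 +$27.00 interest = $960.29; pay $252.73 → $707.56
Week 6: $707.56 +$20.00 interest = $727.56; pay $252.73 → $474.83
Week 7: $474.83 +$14.00 interest = $488.83; pay $252.73 → $236.10
Week 8: $236.10 +$7.00 interest = $243.10; pay $243.10 → $0.00
Total paid: $2,012.21

$2,012.21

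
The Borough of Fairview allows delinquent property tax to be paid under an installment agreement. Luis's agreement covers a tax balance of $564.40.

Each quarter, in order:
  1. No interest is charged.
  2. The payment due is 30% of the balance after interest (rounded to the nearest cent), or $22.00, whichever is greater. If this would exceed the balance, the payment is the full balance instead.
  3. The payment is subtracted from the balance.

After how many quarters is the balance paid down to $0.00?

10

Quarter 1: opening $564.40; payment $169.32; balance $395.08
Quarter 2: opening $395.08; payment $118.52; balance $276.56
Quarter 3: opening $276.56; payment $82.97; balance $193.59
Quarter 4: opening $193.59; payment $58.08; balance $135.51
Quarter 5: opening $135.51; payment $40.65; balance $94.86
Quarter 6: opening $94.86; payment $28.46; balance $66.40
Quarter 7: opening $66.40; payment $22.00; balance $44.40
Quarter 8: opening $44.40; payment $22.00; balance $22.40
Quarter 9: opening $22.40; payment $22.00; balance $0.40
Quarter 10: opening $0.40; payment $0.40; balance $0.00
Balance reaches $0.00 in quarter 10.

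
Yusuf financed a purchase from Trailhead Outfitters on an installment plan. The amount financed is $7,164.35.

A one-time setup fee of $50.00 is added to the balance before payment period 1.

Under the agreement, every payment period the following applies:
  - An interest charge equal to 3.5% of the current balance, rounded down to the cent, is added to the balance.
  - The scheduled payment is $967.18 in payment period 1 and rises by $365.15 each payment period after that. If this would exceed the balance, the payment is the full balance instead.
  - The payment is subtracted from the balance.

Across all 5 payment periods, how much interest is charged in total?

$873.38

Payment period 1: opening $7,214.35; interest $252.50 → $7,466.85; payment $967.18; balance $6,499.67
Payment period 2: opening $6,499.67; interest $227.48 → $6,727.15; payment $1,332.33; balance $5,394.82
Payment period 3: opening $5,394.82; interest $188.81 → $5,583.63; payment $1,697.48; balance $3,886.15
Payment period 4: opening $3,886.15; interest $136.01 → $4,022.16; payment $2,062.63; balance $1,959.53
Payment period 5: opening $1,959.53; interest $68.58 → $2,028.11; payment $2,028.11; balance $0.00
Total interest: $252.50 + $227.48 + $188.81 + $136.01 + $68.58 = $873.38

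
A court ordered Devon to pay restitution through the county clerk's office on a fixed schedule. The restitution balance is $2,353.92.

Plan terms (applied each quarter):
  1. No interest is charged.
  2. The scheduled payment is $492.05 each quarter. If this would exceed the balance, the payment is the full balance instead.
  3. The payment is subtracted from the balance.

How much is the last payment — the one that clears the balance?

$385.72

# | Opening | Payment | End bal
1 | $2,353.92 | $492.05 | $1,861.87
2 | $1,861.87 | $492.05 | $1,369.82
3 | $1,369.82 | $492.05 | $877.77
4 | $877.77 | $492.05 | $385.72
5 | $385.72 | $385.72 | $0.00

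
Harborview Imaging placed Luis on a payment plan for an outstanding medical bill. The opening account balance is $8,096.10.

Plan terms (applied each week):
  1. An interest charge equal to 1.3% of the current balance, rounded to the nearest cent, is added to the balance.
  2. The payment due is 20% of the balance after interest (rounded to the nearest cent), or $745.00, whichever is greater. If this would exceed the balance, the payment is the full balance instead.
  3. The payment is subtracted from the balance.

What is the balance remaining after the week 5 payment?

$2,792.40

# | Opening | Interest | Payment | End bal
1 | $8,096.10 | $105.25 | $1,640.27 | $6,561.08
2 | $6,561.08 | $85.29 | $1,329.27 | $5,317.10
3 | $5,317.10 | $69.12 | $1,077.24 | $4,308.98
4 | $4,308.98 | $56.02 | $873.00 | $3,492.00
5 | $3,492.00 | $45.40 | $745.00 | $2,792.40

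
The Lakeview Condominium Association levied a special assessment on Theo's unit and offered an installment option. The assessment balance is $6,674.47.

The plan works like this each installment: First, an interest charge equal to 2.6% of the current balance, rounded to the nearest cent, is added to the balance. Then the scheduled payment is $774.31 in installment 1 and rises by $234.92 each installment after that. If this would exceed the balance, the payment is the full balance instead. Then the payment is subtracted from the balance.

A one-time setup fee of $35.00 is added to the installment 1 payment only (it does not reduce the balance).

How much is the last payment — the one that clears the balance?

$1,127.79

# | Opening | Interest | Payment | Fee | End bal
1 | $6,674.47 | $173.54 | $774.31 | $35.00 | $6,073.70
2 | $6,073.70 | $157.92 | $1,009.23 | — | $5,222.39
3 | $5,222.39 | $135.78 | $1,244.15 | — | $4,114.02
4 | $4,114.02 | $106.96 | $1,479.07 | — | $2,741.91
5 | $2,741.91 | $71.29 | $1,713.99 | — | $1,099.21
6 | $1,099.21 | $28.58 | $1,127.79 | — | $0.00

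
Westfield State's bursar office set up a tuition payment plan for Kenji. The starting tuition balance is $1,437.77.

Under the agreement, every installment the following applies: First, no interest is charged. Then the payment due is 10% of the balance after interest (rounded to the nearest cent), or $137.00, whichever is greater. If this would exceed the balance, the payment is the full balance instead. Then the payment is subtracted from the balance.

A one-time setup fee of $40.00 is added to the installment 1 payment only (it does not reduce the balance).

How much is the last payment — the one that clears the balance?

$60.99

Installment 1: $1,437.77 − $143.78 (+ $40.00 fee) → $1,293.99
Installment 2: $1,293.99 − $137.00 → $1,156.99
Installment 3: $1,156.99 − $137.00 → $1,019.99
Installment 4: $1,019.99 − $137.00 → $882.99
Installment 5: $882.99 − $137.00 → $745.99
Installment 6: $745.99 − $137.00 → $608.99
Installment 7: $608.99 − $137.00 → $471.99
Installment 8: $471.99 − $137.00 → $334.99
Installment 9: $334.99 − $137.00 → $197.99
Installment 10: $197.99 − $137.00 → $60.99
Installment 11: $60.99 − $60.99 → $0.00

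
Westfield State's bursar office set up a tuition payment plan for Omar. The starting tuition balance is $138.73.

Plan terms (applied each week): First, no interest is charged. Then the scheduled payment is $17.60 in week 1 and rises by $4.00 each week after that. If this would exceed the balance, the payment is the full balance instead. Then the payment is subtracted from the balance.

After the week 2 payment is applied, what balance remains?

Week 1: opening $138.73; payment $17.60; balance $121.13
Week 2: opening $121.13; payment $21.60; balance $99.53

$99.53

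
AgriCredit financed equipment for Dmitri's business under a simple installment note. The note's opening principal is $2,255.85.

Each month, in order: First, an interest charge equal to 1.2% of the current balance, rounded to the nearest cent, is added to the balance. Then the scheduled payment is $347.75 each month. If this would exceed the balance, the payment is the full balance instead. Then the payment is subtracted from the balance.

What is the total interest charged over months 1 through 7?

$107.05

Month 1: $2,255.85 +$27.07 interest = $2,282.92; pay $347.75 → $1,935.17
Month 2: $1,935.17 +$23.22 interest = $1,958.39; pay $347.75 → $1,610.64
Month 3: $1,610.64 +$19.33 interest = $1,629.97; pay $347.75 → $1,282.22
Month 4: $1,282.22 +$15.39 interest = $1,297.61; pay $347.75 → $949.86
Month 5: $949.86 +$11.40 interest = $961.26; pay $347.75 → $613.51
Month 6: $613.51 +$7.36 interest = $620.87; pay $347.75 → $273.12
Month 7: $273.12 +$3.28 interest = $276.40; pay $276.40 → $0.00
Total interest: $27.07 + $23.22 + $19.33 + $15.39 + $11.40 + $7.36 + $3.28 = $107.05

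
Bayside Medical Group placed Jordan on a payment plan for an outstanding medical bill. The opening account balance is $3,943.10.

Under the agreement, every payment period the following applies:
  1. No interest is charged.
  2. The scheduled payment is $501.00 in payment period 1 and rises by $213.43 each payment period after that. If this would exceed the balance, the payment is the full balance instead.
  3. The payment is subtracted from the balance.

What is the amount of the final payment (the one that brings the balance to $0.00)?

Payment period 1: $3,943.10 − $501.00 → $3,442.10
Payment period 2: $3,442.10 − $714.43 → $2,727.67
Payment period 3: $2,727.67 − $927.86 → $1,799.81
Payment period 4: $1,799.81 − $1,141.29 → $658.52
Payment period 5: $658.52 − $658.52 → $0.00

$658.52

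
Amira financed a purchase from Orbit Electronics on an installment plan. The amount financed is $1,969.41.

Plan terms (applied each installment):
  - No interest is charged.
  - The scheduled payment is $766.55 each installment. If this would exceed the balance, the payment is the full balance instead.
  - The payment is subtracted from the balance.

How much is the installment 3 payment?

Installment 1: $1,969.41 − $766.55 → $1,202.86
Installment 2: $1,202.86 − $766.55 → $436.31
Installment 3: $436.31 − $436.31 → $0.00

$436.31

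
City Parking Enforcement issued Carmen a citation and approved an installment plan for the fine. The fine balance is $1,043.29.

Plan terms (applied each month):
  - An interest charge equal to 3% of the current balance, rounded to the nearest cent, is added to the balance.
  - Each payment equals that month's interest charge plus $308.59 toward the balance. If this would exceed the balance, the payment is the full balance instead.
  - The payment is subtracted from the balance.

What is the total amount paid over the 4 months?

$1,112.94

Month 1: $1,043.29 +$31.30 interest = $1,074.59; pay $339.89 → $734.70
Month 2: $734.70 +$22.04 interest = $756.74; pay $330.63 → $426.11
Month 3: $426.11 +$12.78 interest = $438.89; pay $321.37 → $117.52
Month 4: $117.52 +$3.53 interest = $121.05; pay $121.05 → $0.00
Total paid: $1,112.94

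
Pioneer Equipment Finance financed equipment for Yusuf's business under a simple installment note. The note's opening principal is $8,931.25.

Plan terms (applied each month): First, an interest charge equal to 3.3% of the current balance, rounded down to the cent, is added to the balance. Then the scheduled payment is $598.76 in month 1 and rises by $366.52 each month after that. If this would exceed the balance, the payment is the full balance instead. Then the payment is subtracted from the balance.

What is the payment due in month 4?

Month 1: $8,931.25 +$294.73 interest = $9,225.98; pay $598.76 → $8,627.22
Month 2: $8,627.22 +$284.69 interest = $8,911.91; pay $965.28 → $7,946.63
Month 3: $7,946.63 +$262.23 interest = $8,208.86; pay $1,331.80 → $6,877.06
Month 4: $6,877.06 +$226.94 interest = $7,104.00; pay $1,698.32 → $5,405.68

$1,698.32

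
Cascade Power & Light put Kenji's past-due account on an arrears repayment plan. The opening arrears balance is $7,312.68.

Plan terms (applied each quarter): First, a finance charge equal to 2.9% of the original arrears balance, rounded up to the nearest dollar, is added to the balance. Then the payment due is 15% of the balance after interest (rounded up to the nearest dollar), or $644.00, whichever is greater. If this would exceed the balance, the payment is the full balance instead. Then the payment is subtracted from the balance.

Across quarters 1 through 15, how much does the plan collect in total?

Quarter 1: $7,312.68 +$213.00 interest = $7,525.68; pay $1,129.00 → $6,396.68
Quarter 2: $6,396.68 +$213.00 interest = $6,609.68; pay $992.00 → $5,617.68
Quarter 3: $5,617.68 +$213.00 interest = $5,830.68; pay $875.00 → $4,955.68
Quarter 4: $4,955.68 +$213.00 interest = $5,168.68; pay $776.00 → $4,392.68
Quarter 5: $4,392.68 +$213.00 interest = $4,605.68; pay $691.00 → $3,914.68
Quarter 6: $3,914.68 +$213.00 interest = $4,127.68; pay $644.00 → $3,483.68
Quarter 7: $3,483.68 +$213.00 interest = $3,696.68; pay $644.00 → $3,052.68
Quarter 8: $3,052.68 +$213.00 interest = $3,265.68; pay $644.00 → $2,621.68
Quarter 9: $2,621.68 +$213.00 interest = $2,834.68; pay $644.00 → $2,190.68
Quarter 10: $2,190.68 +$213.00 interest = $2,403.68; pay $644.00 → $1,759.68
Quarter 11: $1,759.68 +$213.00 interest = $1,972.68; pay $644.00 → $1,328.68
Quarter 12: $1,328.68 +$213.00 interest = $1,541.68; pay $644.00 → $897.68
Quarter 13: $897.68 +$213.00 interest = $1,110.68; pay $644.00 → $466.68
Quarter 14: $466.68 +$213.00 interest = $679.68; pay $644.00 → $35.68
Quarter 15: $35.68 +$213.00 interest = $248.68; pay $248.68 → $0.00
Total paid: $10,507.68

$10,507.68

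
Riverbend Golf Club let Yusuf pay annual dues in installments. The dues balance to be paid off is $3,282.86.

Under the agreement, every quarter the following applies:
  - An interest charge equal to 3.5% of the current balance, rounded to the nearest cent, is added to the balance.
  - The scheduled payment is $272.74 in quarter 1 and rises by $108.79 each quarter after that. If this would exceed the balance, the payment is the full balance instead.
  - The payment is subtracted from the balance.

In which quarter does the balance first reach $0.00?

Quarter 1: opening $3,282.86; interest $114.90 → $3,397.76; payment $272.74; balance $3,125.02
Quarter 2: opening $3,125.02; interest $109.38 → $3,234.40; payment $381.53; balance $2,852.87
Quarter 3: opening $2,852.87; interest $99.85 → $2,952.72; payment $490.32; balance $2,462.40
Quarter 4: opening $2,462.40; interest $86.18 → $2,548.58; payment $599.11; balance $1,949.47
Quarter 5: opening $1,949.47; interest $68.23 → $2,017.70; payment $707.90; balance $1,309.80
Quarter 6: opening $1,309.80; interest $45.84 → $1,355.64; payment $816.69; balance $538.95
Quarter 7: opening $538.95; interest $18.86 → $557.81; payment $557.81; balance $0.00
Balance reaches $0.00 in quarter 7.

7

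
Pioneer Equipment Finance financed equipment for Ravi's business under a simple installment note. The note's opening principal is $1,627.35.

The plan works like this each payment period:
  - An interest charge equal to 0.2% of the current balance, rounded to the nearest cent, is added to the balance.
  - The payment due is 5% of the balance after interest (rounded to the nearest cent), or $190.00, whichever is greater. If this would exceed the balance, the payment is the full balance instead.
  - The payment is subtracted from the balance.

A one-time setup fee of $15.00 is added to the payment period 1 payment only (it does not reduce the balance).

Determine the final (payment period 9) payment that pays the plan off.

$123.13

Payment period 1: opening $1,627.35; interest $3.25 → $1,630.60; payment $190.00 (+ $15.00 fee); balance $1,440.60
Payment period 2: opening $1,440.60; interest $2.88 → $1,443.48; payment $190.00; balance $1,253.48
Payment period 3: opening $1,253.48; interest $2.51 → $1,255.99; payment $190.00; balance $1,065.99
Payment period 4: opening $1,065.99; interest $2.13 → $1,068.12; payment $190.00; balance $878.12
Payment period 5: opening $878.12; interest $1.76 → $879.88; payment $190.00; balance $689.88
Payment period 6: opening $689.88; interest $1.38 → $691.26; payment $190.00; balance $501.26
Payment period 7: opening $501.26; interest $1.00 → $502.26; payment $190.00; balance $312.26
Payment period 8: opening $312.26; interest $0.62 → $312.88; payment $190.00; balance $122.88
Payment period 9: opening $122.88; interest $0.25 → $123.13; payment $123.13; balance $0.00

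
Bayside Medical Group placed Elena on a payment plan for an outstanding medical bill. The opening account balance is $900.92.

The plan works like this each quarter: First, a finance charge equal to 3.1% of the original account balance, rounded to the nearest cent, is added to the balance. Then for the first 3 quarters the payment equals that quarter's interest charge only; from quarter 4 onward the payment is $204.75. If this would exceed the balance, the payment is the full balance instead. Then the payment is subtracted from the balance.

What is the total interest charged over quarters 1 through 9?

Quarter 1: opening $900.92; interest $27.93 → $928.85; payment $27.93; balance $900.92
Quarter 2: opening $900.92; interest $27.93 → $928.85; payment $27.93; balance $900.92
Quarter 3: opening $900.92; interest $27.93 → $928.85; payment $27.93; balance $900.92
Quarter 4: opening $900.92; interest $27.93 → $928.85; payment $204.75; balance $724.10
Quarter 5: opening $724.10; interest $27.93 → $752.03; payment $204.75; balance $547.28
Quarter 6: opening $547.28; interest $27.93 → $575.21; payment $204.75; balance $370.46
Quarter 7: opening $370.46; interest $27.93 → $398.39; payment $204.75; balance $193.64
Quarter 8: opening $193.64; interest $27.93 → $221.57; payment $204.75; balance $16.82
Quarter 9: opening $16.82; interest $27.93 → $44.75; payment $44.75; balance $0.00
Total interest: $27.93 + $27.93 + $27.93 + $27.93 + $27.93 + $27.93 + $27.93 + $27.93 + $27.93 = $251.37

$251.37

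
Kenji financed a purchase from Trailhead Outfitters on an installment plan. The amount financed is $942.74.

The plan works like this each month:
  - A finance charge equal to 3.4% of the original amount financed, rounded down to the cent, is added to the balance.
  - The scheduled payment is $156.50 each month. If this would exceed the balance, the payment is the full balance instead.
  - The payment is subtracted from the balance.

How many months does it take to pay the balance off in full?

Month 1: $942.74 +$32.05 interest = $974.79; pay $156.50 → $818.29
Month 2: $818.29 +$32.05 interest = $850.34; pay $156.50 → $693.84
Month 3: $693.84 +$32.05 interest = $725.89; pay $156.50 → $569.39
Month 4: $569.39 +$32.05 interest = $601.44; pay $156.50 → $444.94
Month 5: $444.94 +$32.05 interest = $476.99; pay $156.50 → $320.49
Month 6: $320.49 +$32.05 interest = $352.54; pay $156.50 → $196.04
Month 7: $196.04 +$32.05 interest = $228.09; pay $156.50 → $71.59
Month 8: $71.59 +$32.05 interest = $103.64; pay $103.64 → $0.00
Balance reaches $0.00 in month 8.

8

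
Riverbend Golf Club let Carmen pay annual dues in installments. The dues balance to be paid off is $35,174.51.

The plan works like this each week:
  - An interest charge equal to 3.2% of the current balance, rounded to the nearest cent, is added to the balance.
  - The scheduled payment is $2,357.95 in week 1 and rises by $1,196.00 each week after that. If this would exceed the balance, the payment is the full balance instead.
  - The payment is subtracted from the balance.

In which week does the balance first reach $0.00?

7

# | Opening | Interest | Payment | End bal
1 | $35,174.51 | $1,125.58 | $2,357.95 | $33,942.14
2 | $33,942.14 | $1,086.15 | $3,553.95 | $31,474.34
3 | $31,474.34 | $1,007.18 | $4,749.95 | $27,731.57
4 | $27,731.57 | $887.41 | $5,945.95 | $22,673.03
5 | $22,673.03 | $725.54 | $7,141.95 | $16,256.62
6 | $16,256.62 | $520.21 | $8,337.95 | $8,438.88
7 | $8,438.88 | $270.04 | $8,708.92 | $0.00
Balance reaches $0.00 in week 7.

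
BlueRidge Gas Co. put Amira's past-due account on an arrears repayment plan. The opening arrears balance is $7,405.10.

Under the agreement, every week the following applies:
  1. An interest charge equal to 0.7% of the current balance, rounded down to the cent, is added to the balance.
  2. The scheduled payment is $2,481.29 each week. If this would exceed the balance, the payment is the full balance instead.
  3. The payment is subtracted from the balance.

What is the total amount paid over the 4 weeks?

Week 1: opening $7,405.10; interest $51.83 → $7,456.93; payment $2,481.29; balance $4,975.64
Week 2: opening $4,975.64; interest $34.82 → $5,010.46; payment $2,481.29; balance $2,529.17
Week 3: opening $2,529.17; interest $17.70 → $2,546.87; payment $2,481.29; balance $65.58
Week 4: opening $65.58; interest $0.45 → $66.03; payment $66.03; balance $0.00
Total paid: $7,509.90

$7,509.90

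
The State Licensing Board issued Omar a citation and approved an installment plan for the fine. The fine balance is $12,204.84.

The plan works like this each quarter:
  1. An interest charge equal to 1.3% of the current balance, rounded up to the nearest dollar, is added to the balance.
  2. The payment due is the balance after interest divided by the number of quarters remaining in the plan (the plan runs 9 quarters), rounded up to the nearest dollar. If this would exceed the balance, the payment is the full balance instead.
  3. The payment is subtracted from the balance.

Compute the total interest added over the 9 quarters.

$825.00

Quarter 1: $12,204.84 +$159.00 interest = $12,363.84; pay $1,374.00 → $10,989.84
Quarter 2: $10,989.84 +$143.00 interest = $11,132.84; pay $1,392.00 → $9,740.84
Quarter 3: $9,740.84 +$127.00 interest = $9,867.84; pay $1,410.00 → $8,457.84
Quarter 4: $8,457.84 +$110.00 interest = $8,567.84; pay $1,428.00 → $7,139.84
Quarter 5: $7,139.84 +$93.00 interest = $7,232.84; pay $1,447.00 → $5,785.84
Quarter 6: $5,785.84 +$76.00 interest = $5,861.84; pay $1,466.00 → $4,395.84
Quarter 7: $4,395.84 +$58.00 interest = $4,453.84; pay $1,485.00 → $2,968.84
Quarter 8: $2,968.84 +$39.00 interest = $3,007.84; pay $1,504.00 → $1,503.84
Quarter 9: $1,503.84 +$20.00 interest = $1,523.84; pay $1,523.84 → $0.00
Total interest: $159.00 + $143.00 + $127.00 + $110.00 + $93.00 + $76.00 + $58.00 + $39.00 + $20.00 = $825.00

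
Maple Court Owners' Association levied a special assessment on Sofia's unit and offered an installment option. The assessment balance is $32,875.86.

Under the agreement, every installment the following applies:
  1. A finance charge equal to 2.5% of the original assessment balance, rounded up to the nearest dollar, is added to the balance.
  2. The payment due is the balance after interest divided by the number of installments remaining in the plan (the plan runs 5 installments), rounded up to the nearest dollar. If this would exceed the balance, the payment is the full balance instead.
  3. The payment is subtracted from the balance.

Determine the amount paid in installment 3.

Installment 1: opening $32,875.86; interest $822.00 → $33,697.86; payment $6,740.00; balance $26,957.86
Installment 2: opening $26,957.86; interest $822.00 → $27,779.86; payment $6,945.00; balance $20,834.86
Installment 3: opening $20,834.86; interest $822.00 → $21,656.86; payment $7,219.00; balance $14,437.86

$7,219.00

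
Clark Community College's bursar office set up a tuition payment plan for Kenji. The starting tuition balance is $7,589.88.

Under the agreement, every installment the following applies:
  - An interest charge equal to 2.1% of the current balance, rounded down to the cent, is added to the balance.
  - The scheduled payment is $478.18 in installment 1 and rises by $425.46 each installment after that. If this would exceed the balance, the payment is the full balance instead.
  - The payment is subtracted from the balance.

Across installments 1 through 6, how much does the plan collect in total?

$8,261.37

Installment 1: $7,589.88 +$159.38 interest = $7,749.26; pay $478.18 → $7,271.08
Installment 2: $7,271.08 +$152.69 interest = $7,423.77; pay $903.64 → $6,520.13
Installment 3: $6,520.13 +$136.92 interest = $6,657.05; pay $1,329.10 → $5,327.95
Installment 4: $5,327.95 +$111.88 interest = $5,439.83; pay $1,754.56 → $3,685.27
Installment 5: $3,685.27 +$77.39 interest = $3,762.66; pay $2,180.02 → $1,582.64
Installment 6: $1,582.64 +$33.23 interest = $1,615.87; pay $1,615.87 → $0.00
Total paid: $8,261.37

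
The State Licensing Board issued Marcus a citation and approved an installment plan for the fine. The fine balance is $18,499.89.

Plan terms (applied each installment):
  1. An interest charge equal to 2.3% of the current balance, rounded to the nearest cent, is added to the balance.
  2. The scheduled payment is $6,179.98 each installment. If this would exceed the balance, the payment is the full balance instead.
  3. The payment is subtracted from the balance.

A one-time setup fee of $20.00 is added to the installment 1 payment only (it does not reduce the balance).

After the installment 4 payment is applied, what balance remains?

# | Opening | Interest | Payment | Fee | End bal
1 | $18,499.89 | $425.50 | $6,179.98 | $20.00 | $12,745.41
2 | $12,745.41 | $293.14 | $6,179.98 | — | $6,858.57
3 | $6,858.57 | $157.75 | $6,179.98 | — | $836.34
4 | $836.34 | $19.24 | $855.58 | — | $0.00

$0.00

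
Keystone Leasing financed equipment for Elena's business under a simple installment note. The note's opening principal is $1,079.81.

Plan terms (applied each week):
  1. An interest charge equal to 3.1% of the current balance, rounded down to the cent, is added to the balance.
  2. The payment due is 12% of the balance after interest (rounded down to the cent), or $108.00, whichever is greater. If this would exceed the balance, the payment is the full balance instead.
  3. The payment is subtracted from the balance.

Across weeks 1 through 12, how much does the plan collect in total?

$1,296.49

# | Opening | Interest | Payment | End bal
1 | $1,079.81 | $33.47 | $133.59 | $979.69
2 | $979.69 | $30.37 | $121.20 | $888.86
3 | $888.86 | $27.55 | $109.96 | $806.45
4 | $806.45 | $24.99 | $108.00 | $723.44
5 | $723.44 | $22.42 | $108.00 | $637.86
6 | $637.86 | $19.77 | $108.00 | $549.63
7 | $549.63 | $17.03 | $108.00 | $458.66
8 | $458.66 | $14.21 | $108.00 | $364.87
9 | $364.87 | $11.31 | $108.00 | $268.18
10 | $268.18 | $8.31 | $108.00 | $168.49
11 | $168.49 | $5.22 | $108.00 | $65.71
12 | $65.71 | $2.03 | $67.74 | $0.00
Total paid: $1,296.49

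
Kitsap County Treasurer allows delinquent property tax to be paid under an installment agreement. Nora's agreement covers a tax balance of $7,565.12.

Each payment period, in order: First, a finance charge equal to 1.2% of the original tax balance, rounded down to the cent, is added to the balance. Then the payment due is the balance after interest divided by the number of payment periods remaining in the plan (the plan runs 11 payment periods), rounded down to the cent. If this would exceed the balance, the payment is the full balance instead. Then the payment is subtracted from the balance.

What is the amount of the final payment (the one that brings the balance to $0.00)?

# | Opening | Interest | Payment | End bal
1 | $7,565.12 | $90.78 | $695.99 | $6,959.91
2 | $6,959.91 | $90.78 | $705.06 | $6,345.63
3 | $6,345.63 | $90.78 | $715.15 | $5,721.26
4 | $5,721.26 | $90.78 | $726.50 | $5,085.54
5 | $5,085.54 | $90.78 | $739.47 | $4,436.85
6 | $4,436.85 | $90.78 | $754.60 | $3,773.03
7 | $3,773.03 | $90.78 | $772.76 | $3,091.05
8 | $3,091.05 | $90.78 | $795.45 | $2,386.38
9 | $2,386.38 | $90.78 | $825.72 | $1,651.44
10 | $1,651.44 | $90.78 | $871.11 | $871.11
11 | $871.11 | $90.78 | $961.89 | $0.00

$961.89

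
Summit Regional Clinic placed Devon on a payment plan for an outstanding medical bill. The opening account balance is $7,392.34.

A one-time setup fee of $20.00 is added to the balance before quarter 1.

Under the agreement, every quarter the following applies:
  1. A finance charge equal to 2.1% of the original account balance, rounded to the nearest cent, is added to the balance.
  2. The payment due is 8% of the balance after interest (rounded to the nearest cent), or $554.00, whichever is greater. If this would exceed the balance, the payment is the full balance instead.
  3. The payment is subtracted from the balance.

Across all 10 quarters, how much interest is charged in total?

Quarter 1: opening $7,412.34; interest $155.24 → $7,567.58; payment $605.41; balance $6,962.17
Quarter 2: opening $6,962.17; interest $155.24 → $7,117.41; payment $569.39; balance $6,548.02
Quarter 3: opening $6,548.02; interest $155.24 → $6,703.26; payment $554.00; balance $6,149.26
Quarter 4: opening $6,149.26; interest $155.24 → $6,304.50; payment $554.00; balance $5,750.50
Quarter 5: opening $5,750.50; interest $155.24 → $5,905.74; payment $554.00; balance $5,351.74
Quarter 6: opening $5,351.74; interest $155.24 → $5,506.98; payment $554.00; balance $4,952.98
Quarter 7: opening $4,952.98; interest $155.24 → $5,108.22; payment $554.00; balance $4,554.22
Quarter 8: opening $4,554.22; interest $155.24 → $4,709.46; payment $554.00; balance $4,155.46
Quarter 9: opening $4,155.46; interest $155.24 → $4,310.70; payment $554.00; balance $3,756.70
Quarter 10: opening $3,756.70; interest $155.24 → $3,911.94; payment $554.00; balance $3,357.94
Total interest: $155.24 + $155.24 + $155.24 + $155.24 + $155.24 + $155.24 + $155.24 + $155.24 + $155.24 + $155.24 = $1,552.40

$1,552.40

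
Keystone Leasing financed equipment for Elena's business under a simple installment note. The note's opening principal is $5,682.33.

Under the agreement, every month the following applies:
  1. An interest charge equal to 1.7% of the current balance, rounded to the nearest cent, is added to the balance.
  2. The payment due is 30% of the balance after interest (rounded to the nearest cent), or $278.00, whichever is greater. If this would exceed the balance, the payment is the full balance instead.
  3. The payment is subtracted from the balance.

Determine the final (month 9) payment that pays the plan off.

$207.77

Month 1: opening $5,682.33; interest $96.60 → $5,778.93; payment $1,733.68; balance $4,045.25
Month 2: opening $4,045.25; interest $68.77 → $4,114.02; payment $1,234.21; balance $2,879.81
Month 3: opening $2,879.81; interest $48.96 → $2,928.77; payment $878.63; balance $2,050.14
Month 4: opening $2,050.14; interest $34.85 → $2,084.99; payment $625.50; balance $1,459.49
Month 5: opening $1,459.49; interest $24.81 → $1,484.30; payment $445.29; balance $1,039.01
Month 6: opening $1,039.01; interest $17.66 → $1,056.67; payment $317.00; balance $739.67
Month 7: opening $739.67; interest $12.57 → $752.24; payment $278.00; balance $474.24
Month 8: opening $474.24; interest $8.06 → $482.30; payment $278.00; balance $204.30
Month 9: opening $204.30; interest $3.47 → $207.77; payment $207.77; balance $0.00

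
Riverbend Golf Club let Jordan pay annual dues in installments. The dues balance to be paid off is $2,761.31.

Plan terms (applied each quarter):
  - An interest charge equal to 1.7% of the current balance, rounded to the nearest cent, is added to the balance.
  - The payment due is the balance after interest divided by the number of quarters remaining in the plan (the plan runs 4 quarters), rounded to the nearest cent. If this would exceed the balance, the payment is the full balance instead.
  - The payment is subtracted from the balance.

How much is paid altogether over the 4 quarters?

$2,880.68

Quarter 1: $2,761.31 +$46.94 interest = $2,808.25; pay $702.06 → $2,106.19
Quarter 2: $2,106.19 +$35.81 interest = $2,142.00; pay $714.00 → $1,428.00
Quarter 3: $1,428.00 +$24.28 interest = $1,452.28; pay $726.14 → $726.14
Quarter 4: $726.14 +$12.34 interest = $738.48; pay $738.48 → $0.00
Total paid: $2,880.68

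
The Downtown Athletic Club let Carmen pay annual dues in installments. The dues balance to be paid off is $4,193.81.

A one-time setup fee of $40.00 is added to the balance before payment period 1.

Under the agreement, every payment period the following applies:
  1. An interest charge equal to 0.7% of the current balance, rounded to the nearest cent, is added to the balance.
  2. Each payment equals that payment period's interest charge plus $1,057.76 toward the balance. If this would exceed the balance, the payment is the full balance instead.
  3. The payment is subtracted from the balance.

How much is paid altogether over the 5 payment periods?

$4,307.95

Payment period 1: $4,233.81 +$29.64 interest = $4,263.45; pay $1,087.40 → $3,176.05
Payment period 2: $3,176.05 +$22.23 interest = $3,198.28; pay $1,079.99 → $2,118.29
Payment period 3: $2,118.29 +$14.83 interest = $2,133.12; pay $1,072.59 → $1,060.53
Payment period 4: $1,060.53 +$7.42 interest = $1,067.95; pay $1,065.18 → $2.77
Payment period 5: $2.77 +$0.02 interest = $2.79; pay $2.79 → $0.00
Total paid: $4,307.95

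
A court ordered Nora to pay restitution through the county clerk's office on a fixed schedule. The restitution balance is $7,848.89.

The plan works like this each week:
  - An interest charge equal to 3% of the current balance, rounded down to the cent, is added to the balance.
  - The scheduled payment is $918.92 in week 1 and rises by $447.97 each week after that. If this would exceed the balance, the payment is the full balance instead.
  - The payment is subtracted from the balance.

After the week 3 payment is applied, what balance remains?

Week 1: $7,848.89 +$235.46 interest = $8,084.35; pay $918.92 → $7,165.43
Week 2: $7,165.43 +$214.96 interest = $7,380.39; pay $1,366.89 → $6,013.50
Week 3: $6,013.50 +$180.40 interest = $6,193.90; pay $1,814.86 → $4,379.04

$4,379.04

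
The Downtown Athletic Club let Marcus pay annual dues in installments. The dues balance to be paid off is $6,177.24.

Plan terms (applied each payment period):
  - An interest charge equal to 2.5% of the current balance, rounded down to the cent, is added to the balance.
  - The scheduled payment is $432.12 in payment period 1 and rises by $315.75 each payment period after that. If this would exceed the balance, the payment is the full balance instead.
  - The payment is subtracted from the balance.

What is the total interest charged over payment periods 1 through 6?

# | Opening | Interest | Payment | End bal
1 | $6,177.24 | $154.43 | $432.12 | $5,899.55
2 | $5,899.55 | $147.48 | $747.87 | $5,299.16
3 | $5,299.16 | $132.47 | $1,063.62 | $4,368.01
4 | $4,368.01 | $109.20 | $1,379.37 | $3,097.84
5 | $3,097.84 | $77.44 | $1,695.12 | $1,480.16
6 | $1,480.16 | $37.00 | $1,517.16 | $0.00
Total interest: $154.43 + $147.48 + $132.47 + $109.20 + $77.44 + $37.00 = $658.02

$658.02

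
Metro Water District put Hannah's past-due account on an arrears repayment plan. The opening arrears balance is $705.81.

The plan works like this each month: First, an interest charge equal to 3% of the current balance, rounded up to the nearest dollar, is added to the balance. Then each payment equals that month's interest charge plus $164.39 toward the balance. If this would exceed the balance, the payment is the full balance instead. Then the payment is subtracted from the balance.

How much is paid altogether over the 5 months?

Month 1: $705.81 +$22.00 interest = $727.81; pay $186.39 → $541.42
Month 2: $541.42 +$17.00 interest = $558.42; pay $181.39 → $377.03
Month 3: $377.03 +$12.00 interest = $389.03; pay $176.39 → $212.64
Month 4: $212.64 +$7.00 interest = $219.64; pay $171.39 → $48.25
Month 5: $48.25 +$2.00 interest = $50.25; pay $50.25 → $0.00
Total paid: $765.81

$765.81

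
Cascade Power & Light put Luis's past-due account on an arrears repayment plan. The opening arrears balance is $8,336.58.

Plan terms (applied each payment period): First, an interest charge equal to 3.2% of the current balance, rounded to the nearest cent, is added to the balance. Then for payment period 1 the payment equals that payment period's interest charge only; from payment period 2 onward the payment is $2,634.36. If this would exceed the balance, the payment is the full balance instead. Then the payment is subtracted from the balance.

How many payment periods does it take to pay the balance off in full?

Payment period 1: $8,336.58 +$266.77 interest = $8,603.35; pay $266.77 → $8,336.58
Payment period 2: $8,336.58 +$266.77 interest = $8,603.35; pay $2,634.36 → $5,968.99
Payment period 3: $5,968.99 +$191.01 interest = $6,160.00; pay $2,634.36 → $3,525.64
Payment period 4: $3,525.64 +$112.82 interest = $3,638.46; pay $2,634.36 → $1,004.10
Payment period 5: $1,004.10 +$32.13 interest = $1,036.23; pay $1,036.23 → $0.00
Balance reaches $0.00 in payment period 5.

5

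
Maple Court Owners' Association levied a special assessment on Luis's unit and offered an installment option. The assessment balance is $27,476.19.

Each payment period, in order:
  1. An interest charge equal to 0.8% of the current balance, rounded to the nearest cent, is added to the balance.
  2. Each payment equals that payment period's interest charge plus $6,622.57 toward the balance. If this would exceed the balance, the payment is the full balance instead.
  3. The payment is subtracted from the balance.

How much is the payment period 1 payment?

Payment period 1: $27,476.19 +$219.81 interest = $27,696.00; pay $6,842.38 → $20,853.62

$6,842.38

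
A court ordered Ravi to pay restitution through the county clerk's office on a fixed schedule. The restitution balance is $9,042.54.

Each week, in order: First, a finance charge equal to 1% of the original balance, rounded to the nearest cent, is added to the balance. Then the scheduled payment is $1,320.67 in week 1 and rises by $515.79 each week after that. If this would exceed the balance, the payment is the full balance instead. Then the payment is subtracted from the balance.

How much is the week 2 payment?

$1,836.46

# | Opening | Interest | Payment | End bal
1 | $9,042.54 | $90.43 | $1,320.67 | $7,812.30
2 | $7,812.30 | $90.43 | $1,836.46 | $6,066.27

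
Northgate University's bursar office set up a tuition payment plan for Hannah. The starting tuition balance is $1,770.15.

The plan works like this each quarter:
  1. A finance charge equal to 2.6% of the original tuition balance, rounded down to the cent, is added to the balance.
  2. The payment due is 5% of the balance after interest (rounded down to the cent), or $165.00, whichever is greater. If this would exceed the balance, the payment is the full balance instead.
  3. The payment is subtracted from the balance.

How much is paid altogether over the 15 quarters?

# | Opening | Interest | Payment | End bal
1 | $1,770.15 | $46.02 | $165.00 | $1,651.17
2 | $1,651.17 | $46.02 | $165.00 | $1,532.19
3 | $1,532.19 | $46.02 | $165.00 | $1,413.21
4 | $1,413.21 | $46.02 | $165.00 | $1,294.23
5 | $1,294.23 | $46.02 | $165.00 | $1,175.25
6 | $1,175.25 | $46.02 | $165.00 | $1,056.27
7 | $1,056.27 | $46.02 | $165.00 | $937.29
8 | $937.29 | $46.02 | $165.00 | $818.31
9 | $818.31 | $46.02 | $165.00 | $699.33
10 | $699.33 | $46.02 | $165.00 | $580.35
11 | $580.35 | $46.02 | $165.00 | $461.37
12 | $461.37 | $46.02 | $165.00 | $342.39
13 | $342.39 | $46.02 | $165.00 | $223.41
14 | $223.41 | $46.02 | $165.00 | $104.43
15 | $104.43 | $46.02 | $150.45 | $0.00
Total paid: $2,460.45

$2,460.45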